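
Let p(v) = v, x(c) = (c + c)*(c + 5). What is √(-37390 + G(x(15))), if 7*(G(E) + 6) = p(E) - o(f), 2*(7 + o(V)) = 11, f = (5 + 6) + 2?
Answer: I*√7312774/14 ≈ 193.16*I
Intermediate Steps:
x(c) = 2*c*(5 + c) (x(c) = (2*c)*(5 + c) = 2*c*(5 + c))
f = 13 (f = 11 + 2 = 13)
o(V) = -3/2 (o(V) = -7 + (½)*11 = -7 + 11/2 = -3/2)
G(E) = -81/14 + E/7 (G(E) = -6 + (E - 1*(-3/2))/7 = -6 + (E + 3/2)/7 = -6 + (3/2 + E)/7 = -6 + (3/14 + E/7) = -81/14 + E/7)
√(-37390 + G(x(15))) = √(-37390 + (-81/14 + (2*15*(5 + 15))/7)) = √(-37390 + (-81/14 + (2*15*20)/7)) = √(-37390 + (-81/14 + (⅐)*600)) = √(-37390 + (-81/14 + 600/7)) = √(-37390 + 1119/14) = √(-522341/14) = I*√7312774/14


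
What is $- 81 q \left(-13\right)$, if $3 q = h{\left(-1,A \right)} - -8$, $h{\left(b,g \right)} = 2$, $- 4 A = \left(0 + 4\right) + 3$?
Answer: $3510$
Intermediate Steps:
$A = - \frac{7}{4}$ ($A = - \frac{\left(0 + 4\right) + 3}{4} = - \frac{4 + 3}{4} = \left(- \frac{1}{4}\right) 7 = - \frac{7}{4} \approx -1.75$)
$q = \frac{10}{3}$ ($q = \frac{2 - -8}{3} = \frac{2 + 8}{3} = \frac{1}{3} \cdot 10 = \frac{10}{3} \approx 3.3333$)
$- 81 q \left(-13\right) = \left(-81\right) \frac{10}{3} \left(-13\right) = \left(-270\right) \left(-13\right) = 3510$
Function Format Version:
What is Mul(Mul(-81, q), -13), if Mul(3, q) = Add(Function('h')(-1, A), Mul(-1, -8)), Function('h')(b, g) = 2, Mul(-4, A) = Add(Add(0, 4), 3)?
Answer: 3510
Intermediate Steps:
A = Rational(-7, 4) (A = Mul(Rational(-1, 4), Add(Add(0, 4), 3)) = Mul(Rational(-1, 4), Add(4, 3)) = Mul(Rational(-1, 4), 7) = Rational(-7, 4) ≈ -1.7500)
q = Rational(10, 3) (q = Mul(Rational(1, 3), Add(2, Mul(-1, -8))) = Mul(Rational(1, 3), Add(2, 8)) = Mul(Rational(1, 3), 10) = Rational(10, 3) ≈ 3.3333)
Mul(Mul(-81, q), -13) = Mul(Mul(-81, Rational(10, 3)), -13) = Mul(-270, -13) = 3510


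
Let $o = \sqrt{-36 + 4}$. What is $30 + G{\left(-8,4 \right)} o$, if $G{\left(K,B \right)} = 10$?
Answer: $30 + 40 i \sqrt{2} \approx 30.0 + 56.569 i$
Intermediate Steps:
$o = 4 i \sqrt{2}$ ($o = \sqrt{-32} = 4 i \sqrt{2} \approx 5.6569 i$)
$30 + G{\left(-8,4 \right)} o = 30 + 10 \cdot 4 i \sqrt{2} = 30 + 40 i \sqrt{2}$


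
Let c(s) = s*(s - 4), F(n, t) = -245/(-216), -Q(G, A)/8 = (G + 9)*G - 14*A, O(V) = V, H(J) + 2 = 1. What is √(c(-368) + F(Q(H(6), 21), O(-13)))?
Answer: √177418686/36 ≈ 370.00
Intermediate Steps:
H(J) = -1 (H(J) = -2 + 1 = -1)
Q(G, A) = 112*A - 8*G*(9 + G) (Q(G, A) = -8*((G + 9)*G - 14*A) = -8*((9 + G)*G - 14*A) = -8*(G*(9 + G) - 14*A) = -8*(-14*A + G*(9 + G)) = 112*A - 8*G*(9 + G))
F(n, t) = 245/216 (F(n, t) = -245*(-1/216) = 245/216)
c(s) = s*(-4 + s)
√(c(-368) + F(Q(H(6), 21), O(-13))) = √(-368*(-4 - 368) + 245/216) = √(-368*(-372) + 245/216) = √(136896 + 245/216) = √(29569781/216) = √177418686/36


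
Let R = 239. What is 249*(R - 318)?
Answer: -19671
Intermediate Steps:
249*(R - 318) = 249*(239 - 318) = 249*(-79) = -19671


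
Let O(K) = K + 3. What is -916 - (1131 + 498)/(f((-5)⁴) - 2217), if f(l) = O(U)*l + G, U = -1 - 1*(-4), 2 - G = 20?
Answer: -463123/505 ≈ -917.08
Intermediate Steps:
G = -18 (G = 2 - 1*20 = 2 - 20 = -18)
U = 3 (U = -1 + 4 = 3)
O(K) = 3 + K
f(l) = -18 + 6*l (f(l) = (3 + 3)*l - 18 = 6*l - 18 = -18 + 6*l)
-916 - (1131 + 498)/(f((-5)⁴) - 2217) = -916 - (1131 + 498)/((-18 + 6*(-5)⁴) - 2217) = -916 - 1629/((-18 + 6*625) - 2217) = -916 - 1629/((-18 + 3750) - 2217) = -916 - 1629/(3732 - 2217) = -916 - 1629/1515 = -916 - 1*543/505 = -916 - 543/505 = -463123/505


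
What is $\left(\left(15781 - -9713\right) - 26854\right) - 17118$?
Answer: $-18478$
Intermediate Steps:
$\left(\left(15781 - -9713\right) - 26854\right) - 17118 = \left(\left(15781 + 9713\right) - 26854\right) - 17118 = \left(25494 - 26854\right) - 17118 = -1360 - 17118 = -18478$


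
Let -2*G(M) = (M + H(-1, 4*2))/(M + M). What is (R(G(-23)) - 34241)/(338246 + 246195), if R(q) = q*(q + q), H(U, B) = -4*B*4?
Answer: -144885111/2473354312 ≈ -0.058578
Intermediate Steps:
H(U, B) = -16*B
G(M) = -(-128 + M)/(4*M) (G(M) = -(M - 64*2)/(2*(M + M)) = -(M - 16*8)/(2*(2*M)) = -(M - 128)*1/(2*M)/2 = -(-128 + M)*1/(2*M)/2 = -(-128 + M)/(4*M))
R(q) = 2*q² (R(q) = q*(2*q) = 2*q²)
(R(G(-23)) - 34241)/(338246 + 246195) = (2*((¼)*(128 - 1*(-23))/(-23))² - 34241)/(338246 + 246195) = (2*((¼)*(-1/23)*(128 + 23))² - 34241)/584441 = (2*((¼)*(-1/23)*151)² - 34241)*(1/584441) = (2*(-151/92)² - 34241)*(1/584441) = (2*(22801/8464) - 34241)*(1/584441) = (22801/4232 - 34241)*(1/584441) = -144885111/4232*1/584441 = -144885111/2473354312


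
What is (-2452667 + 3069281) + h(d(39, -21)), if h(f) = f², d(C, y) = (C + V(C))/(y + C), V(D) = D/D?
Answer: 49946134/81 ≈ 6.1662e+5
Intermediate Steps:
V(D) = 1
d(C, y) = (1 + C)/(C + y) (d(C, y) = (C + 1)/(y + C) = (1 + C)/(C + y))
(-2452667 + 3069281) + h(d(39, -21)) = (-2452667 + 3069281) + ((1 + 39)/(39 - 21))² = 616614 + (40/18)² = 616614 + ((1/18)*40)² = 616614 + (20/9)² = 616614 + 400/81 = 49946134/81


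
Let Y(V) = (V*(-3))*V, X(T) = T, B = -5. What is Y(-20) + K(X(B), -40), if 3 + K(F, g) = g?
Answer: -1243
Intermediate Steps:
K(F, g) = -3 + g
Y(V) = -3*V² (Y(V) = (-3*V)*V = -3*V²)
Y(-20) + K(X(B), -40) = -3*(-20)² + (-3 - 40) = -3*400 - 43 = -1200 - 43 = -1243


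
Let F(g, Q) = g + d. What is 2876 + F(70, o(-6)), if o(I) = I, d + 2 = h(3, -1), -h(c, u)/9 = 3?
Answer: 2917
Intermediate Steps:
h(c, u) = -27 (h(c, u) = -9*3 = -27)
d = -29 (d = -2 - 27 = -29)
F(g, Q) = -29 + g (F(g, Q) = g - 29 = -29 + g)
2876 + F(70, o(-6)) = 2876 + (-29 + 70) = 2876 + 41 = 2917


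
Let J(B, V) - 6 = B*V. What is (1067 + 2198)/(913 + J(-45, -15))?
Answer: 3265/1594 ≈ 2.0483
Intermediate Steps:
J(B, V) = 6 + B*V
(1067 + 2198)/(913 + J(-45, -15)) = (1067 + 2198)/(913 + (6 - 45*(-15))) = 3265/(913 + (6 + 675)) = 3265/(913 + 681) = 3265/1594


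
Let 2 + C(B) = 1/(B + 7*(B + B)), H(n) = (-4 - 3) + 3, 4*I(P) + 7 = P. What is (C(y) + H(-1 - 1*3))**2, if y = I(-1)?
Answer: 32761/900 ≈ 36.401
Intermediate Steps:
I(P) = -7/4 + P/4
H(n) = -4 (H(n) = -7 + 3 = -4)
y = -2 (y = -7/4 + (1/4)*(-1) = -7/4 - 1/4 = -2)
C(B) = -2 + 1/(15*B) (C(B) = -2 + 1/(B + 7*(B + B)) = -2 + 1/(B + 7*(2*B)) = -2 + 1/(B + 14*B) = -2 + 1/(15*B))
(C(y) + H(-1 - 1*3))**2 = ((-2 + (1/15)/(-2)) - 4)**2 = ((-2 + (1/15)*(-1/2)) - 4)**2 = ((-2 - 1/30) - 4)**2 = (-61/30 - 4)**2 = (-181/30)**2 = 32761/900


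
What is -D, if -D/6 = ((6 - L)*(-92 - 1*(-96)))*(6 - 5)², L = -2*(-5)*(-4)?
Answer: 1104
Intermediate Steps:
L = -40 (L = 10*(-4) = -40)
D = -1104 (D = -6*(6 - 1*(-40))*(-92 - 1*(-96))*(6 - 5)² = -6*(6 + 40)*(-92 + 96)*1² = -6*46*4 = -1104 ≈ -1104.0)
-D = -1*(-1104) = 1104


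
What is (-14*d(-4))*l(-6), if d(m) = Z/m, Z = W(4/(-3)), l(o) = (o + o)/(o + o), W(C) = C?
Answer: -14/3 ≈ -4.6667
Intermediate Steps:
l(o) = 1 (l(o) = (2*o)/((2*o)) = (2*o)*(1/(2*o)) = 1)
Z = -4/3 (Z = 4/(-3) = 4*(-⅓) = -4/3 ≈ -1.3333)
d(m) = -4/(3*m)
(-14*d(-4))*l(-6) = -(-56)/(3*(-4))*1 = -(-56)*(-1)/(3*4)*1 = -14*⅓*1 = -14/3*1 = -14/3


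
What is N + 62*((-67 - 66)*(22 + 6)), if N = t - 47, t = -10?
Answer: -230945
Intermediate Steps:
N = -57 (N = -10 - 47 = -57)
N + 62*((-67 - 66)*(22 + 6)) = -57 + 62*((-67 - 66)*(22 + 6)) = -57 + 62*(-133*28) = -57 + 62*(-3724) = -57 - 230888 = -230945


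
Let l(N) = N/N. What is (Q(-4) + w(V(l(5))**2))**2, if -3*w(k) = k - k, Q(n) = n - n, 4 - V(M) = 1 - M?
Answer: 0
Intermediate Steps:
l(N) = 1
V(M) = 3 + M (V(M) = 4 - (1 - M) = 4 + (-1 + M) = 3 + M)
Q(n) = 0
w(k) = 0 (w(k) = -(k - k)/3 = -1/3*0 = 0)
(Q(-4) + w(V(l(5))**2))**2 = (0 + 0)**2 = 0**2 = 0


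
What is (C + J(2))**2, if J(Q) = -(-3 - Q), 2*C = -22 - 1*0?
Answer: 36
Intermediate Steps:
C = -11 (C = (-22 - 1*0)/2 = (-22 + 0)/2 = (1/2)*(-22) = -11)
J(Q) = 3 + Q
(C + J(2))**2 = (-11 + (3 + 2))**2 = (-11 + 5)**2 = (-6)**2 = 36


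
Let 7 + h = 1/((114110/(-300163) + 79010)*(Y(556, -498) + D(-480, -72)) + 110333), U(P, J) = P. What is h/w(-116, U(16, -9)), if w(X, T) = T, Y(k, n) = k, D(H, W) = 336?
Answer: -74156529276335/169500638688952 ≈ -0.43750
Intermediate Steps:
h = -148313058552670/21187579836119 (h = -7 + 1/((114110/(-300163) + 79010)*(556 + 336) + 110333) = -7 + 1/((114110*(-1/300163) + 79010)*892 + 110333) = -7 + 1/((-114110/300163 + 79010)*892 + 110333) = -7 + 1/((23715764520/300163)*892 + 110333) = -7 + 1/(21154461951840/300163 + 110333) = -7 + 1/(21187579836119/300163) = -7 + 300163/21187579836119 = -148313058552670/21187579836119 ≈ -7.0000)
h/w(-116, U(16, -9)) = -148313058552670/21187579836119/16 = -148313058552670/21187579836119*1/16 = -74156529276335/169500638688952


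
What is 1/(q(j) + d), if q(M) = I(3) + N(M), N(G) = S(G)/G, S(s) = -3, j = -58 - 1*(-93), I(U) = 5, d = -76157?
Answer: -35/2665323 ≈ -1.3132e-5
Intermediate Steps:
j = 35 (j = -58 + 93 = 35)
N(G) = -3/G
q(M) = 5 - 3/M
1/(q(j) + d) = 1/((5 - 3/35) - 76157) = 1/(172/35 - 76157) = 1/(-2665323/35) = -35/2665323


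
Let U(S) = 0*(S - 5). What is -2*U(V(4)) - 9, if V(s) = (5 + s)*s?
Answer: -9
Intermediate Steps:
V(s) = s*(5 + s)
U(S) = 0 (U(S) = 0*(-5 + S) = 0)
-2*U(V(4)) - 9 = -2*0 - 9 = 0 - 9 = -9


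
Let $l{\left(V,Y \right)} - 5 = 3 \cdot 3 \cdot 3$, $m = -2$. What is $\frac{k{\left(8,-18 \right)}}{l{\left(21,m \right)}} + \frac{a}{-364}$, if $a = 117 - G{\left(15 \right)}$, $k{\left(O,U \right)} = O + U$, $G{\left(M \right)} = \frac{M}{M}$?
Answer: $- \frac{919}{1456} \approx -0.63118$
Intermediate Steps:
$G{\left(M \right)} = 1$
$l{\left(V,Y \right)} = 32$ ($l{\left(V,Y \right)} = 5 + 3 \cdot 3 \cdot 3 = 5 + 9 \cdot 3 = 5 + 27 = 32$)
$a = 116$ ($a = 117 - 1 = 116$)
$\frac{k{\left(8,-18 \right)}}{l{\left(21,m \right)}} + \frac{a}{-364} = \frac{8 - 18}{32} + \frac{116}{-364} = \left(-10\right) \frac{1}{32} + 116 \left(- \frac{1}{364}\right) = - \frac{5}{16} - \frac{29}{91} = - \frac{919}{1456}$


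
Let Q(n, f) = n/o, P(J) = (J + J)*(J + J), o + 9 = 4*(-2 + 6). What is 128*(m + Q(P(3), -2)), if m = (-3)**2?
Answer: 12672/7 ≈ 1810.3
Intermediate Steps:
o = 7 (o = -9 + 4*(-2 + 6) = -9 + 4*4 = -9 + 16 = 7)
m = 9
P(J) = 4*J**2 (P(J) = (2*J)*(2*J) = 4*J**2)
Q(n, f) = n/7
128*(m + Q(P(3), -2)) = 128*(9 + (4*3**2)/7) = 128*(9 + (4*9)/7) = 128*(9 + (1/7)*36) = 128*(9 + 36/7) = 128*(99/7) = 12672/7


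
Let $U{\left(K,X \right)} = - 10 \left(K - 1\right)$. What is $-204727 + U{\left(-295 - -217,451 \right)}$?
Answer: $-203937$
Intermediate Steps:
$U{\left(K,X \right)} = 10 - 10 K$ ($U{\left(K,X \right)} = - 10 \left(-1 + K\right) = 10 - 10 K$)
$-204727 + U{\left(-295 - -217,451 \right)} = -204727 - \left(-10 + 10 \left(-295 - -217\right)\right) = -204727 - \left(-10 + 10 \left(-295 + 217\right)\right) = -204727 + \left(10 - -780\right) = -204727 + \left(10 + 780\right) = -204727 + 790 = -203937$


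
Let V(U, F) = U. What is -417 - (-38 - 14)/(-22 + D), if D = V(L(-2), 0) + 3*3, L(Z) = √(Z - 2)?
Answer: -72817/173 - 104*I/173 ≈ -420.91 - 0.60116*I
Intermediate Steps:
L(Z) = √(-2 + Z)
D = 9 + 2*I (D = √(-2 - 2) + 3*3 = √(-4) + 9 = 2*I + 9 = 9 + 2*I ≈ 9.0 + 2.0*I)
-417 - (-38 - 14)/(-22 + D) = -417 - (-38 - 14)/(-22 + (9 + 2*I)) = -417 - (-52)/(-13 + 2*I) = -417 - (-52)*(-13 - 2*I)/173 = -417 + 52*(-13 - 2*I)/173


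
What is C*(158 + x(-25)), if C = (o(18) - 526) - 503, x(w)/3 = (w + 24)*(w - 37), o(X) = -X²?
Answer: -465432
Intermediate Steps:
x(w) = 3*(-37 + w)*(24 + w) (x(w) = 3*((w + 24)*(w - 37)) = 3*((24 + w)*(-37 + w)) = 3*((-37 + w)*(24 + w)) = 3*(-37 + w)*(24 + w))
C = -1353 (C = (-1*18² - 526) - 503 = (-1*324 - 526) - 503 = (-324 - 526) - 503 = -850 - 503 = -1353)
C*(158 + x(-25)) = -1353*(158 + (-2664 - 39*(-25) + 3*(-25)²)) = -1353*(158 + (-2664 + 975 + 3*625)) = -1353*(158 + (-2664 + 975 + 1875)) = -1353*(158 + 186) = -1353*344 = -465432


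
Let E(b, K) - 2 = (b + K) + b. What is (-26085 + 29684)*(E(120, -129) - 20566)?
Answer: -73610347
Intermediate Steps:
E(b, K) = 2 + K + 2*b (E(b, K) = 2 + ((b + K) + b) = 2 + ((K + b) + b) = 2 + (K + 2*b) = 2 + K + 2*b)
(-26085 + 29684)*(E(120, -129) - 20566) = (-26085 + 29684)*((2 - 129 + 2*120) - 20566) = 3599*((2 - 129 + 240) - 20566) = 3599*(113 - 20566) = 3599*(-20453) = -73610347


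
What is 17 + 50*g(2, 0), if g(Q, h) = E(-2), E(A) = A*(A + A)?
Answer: 417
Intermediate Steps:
E(A) = 2*A² (E(A) = A*(2*A) = 2*A²)
g(Q, h) = 8 (g(Q, h) = 2*(-2)² = 2*4 = 8)
17 + 50*g(2, 0) = 17 + 50*8 = 17 + 400 = 417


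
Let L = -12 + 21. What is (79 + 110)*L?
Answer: 1701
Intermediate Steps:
L = 9
(79 + 110)*L = (79 + 110)*9 = 189*9 = 1701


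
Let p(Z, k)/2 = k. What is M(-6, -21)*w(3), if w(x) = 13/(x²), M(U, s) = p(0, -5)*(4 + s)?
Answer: 2210/9 ≈ 245.56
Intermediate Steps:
p(Z, k) = 2*k
M(U, s) = -40 - 10*s (M(U, s) = (2*(-5))*(4 + s) = -10*(4 + s) = -40 - 10*s)
w(x) = 13/x²
M(-6, -21)*w(3) = (-40 - 10*(-21))*(13/3²) = (-40 + 210)*(13*(⅑)) = 170*(13/9) = 2210/9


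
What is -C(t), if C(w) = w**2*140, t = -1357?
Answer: -257802860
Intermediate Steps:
C(w) = 140*w**2
-C(t) = -140*(-1357)**2 = -140*1841449 = -1*257802860 = -257802860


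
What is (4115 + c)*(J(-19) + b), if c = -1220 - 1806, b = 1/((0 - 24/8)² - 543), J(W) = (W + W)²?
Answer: 279907485/178 ≈ 1.5725e+6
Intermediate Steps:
J(W) = 4*W² (J(W) = (2*W)² = 4*W²)
b = -1/534 (b = 1/((0 - 24*⅛)² - 543) = 1/((0 - 3)² - 543) = 1/((-3)² - 543) = 1/(9 - 543) = 1/(-534) = -1/534 ≈ -0.0018727)
c = -3026
(4115 + c)*(J(-19) + b) = (4115 - 3026)*(4*(-19)² - 1/534) = 1089*(4*361 - 1/534) = 1089*(1444 - 1/534) = 1089*(771095/534) = 279907485/178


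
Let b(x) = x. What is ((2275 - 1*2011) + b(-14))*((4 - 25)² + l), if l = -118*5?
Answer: -37250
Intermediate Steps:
l = -590
((2275 - 1*2011) + b(-14))*((4 - 25)² + l) = ((2275 - 1*2011) - 14)*((4 - 25)² - 590) = ((2275 - 2011) - 14)*((-21)² - 590) = (264 - 14)*(441 - 590) = 250*(-149) = -37250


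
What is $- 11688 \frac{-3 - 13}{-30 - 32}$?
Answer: $- \frac{93504}{31} \approx -3016.3$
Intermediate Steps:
$- 11688 \frac{-3 - 13}{-30 - 32} = - 11688 \left(- \frac{16}{-62}\right) = - 11688 \left(\left(-16\right) \left(- \frac{1}{62}\right)\right) = \left(-11688\right) \frac{8}{31} = - \frac{93504}{31}$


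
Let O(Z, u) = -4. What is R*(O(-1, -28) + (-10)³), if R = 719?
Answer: -721876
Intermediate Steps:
R*(O(-1, -28) + (-10)³) = 719*(-4 + (-10)³) = 719*(-4 - 1000) = 719*(-1004) = -721876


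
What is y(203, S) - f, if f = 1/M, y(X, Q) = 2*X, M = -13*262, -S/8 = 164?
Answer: 1382837/3406 ≈ 406.00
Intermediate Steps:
S = -1312 (S = -8*164 = -1312)
M = -3406
f = -1/3406 (f = 1/(-3406) = -1/3406 ≈ -0.00029360)
y(203, S) - f = 2*203 - 1*(-1/3406) = 406 + 1/3406 = 1382837/3406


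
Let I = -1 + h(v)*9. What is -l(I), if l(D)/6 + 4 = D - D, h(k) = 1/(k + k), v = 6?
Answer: 24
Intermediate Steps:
h(k) = 1/(2*k)
I = -1/4 (I = -1 + ((1/2)/6)*9 = -1 + ((1/2)*(1/6))*9 = -1 + (1/12)*9 = -1 + 3/4 = -1/4 ≈ -0.25000)
l(D) = -24 (l(D) = -24 + 6*(D - D) = -24 + 6*0 = -24 + 0 = -24)
-l(I) = -1*(-24) = 24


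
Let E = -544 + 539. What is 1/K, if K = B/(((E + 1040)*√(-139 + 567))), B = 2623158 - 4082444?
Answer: -1035*√107/729643 ≈ -0.014673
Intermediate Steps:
E = -5
B = -1459286
K = -729643*√107/110745 (K = -1459286*1/(√(-139 + 567)*(-5 + 1040)) = -1459286*√107/221490 = -729643*√107/110745 ≈ -68.152)
1/K = 1/(-729643*√107/110745) = -1035*√107/729643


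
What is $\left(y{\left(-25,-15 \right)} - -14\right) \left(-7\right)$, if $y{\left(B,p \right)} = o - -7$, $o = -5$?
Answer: $-112$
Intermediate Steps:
$y{\left(B,p \right)} = 2$ ($y{\left(B,p \right)} = -5 - -7 = -5 + 7 = 2$)
$\left(y{\left(-25,-15 \right)} - -14\right) \left(-7\right) = \left(2 - -14\right) \left(-7\right) = \left(2 + 14\right) \left(-7\right) = 16 \left(-7\right) = -112$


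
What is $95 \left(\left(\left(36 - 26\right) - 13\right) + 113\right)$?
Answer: $10450$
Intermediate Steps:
$95 \left(\left(\left(36 - 26\right) - 13\right) + 113\right) = 95 \left(\left(10 - 13\right) + 113\right) = 95 \left(-3 + 113\right) = 95 \cdot 110 = 10450$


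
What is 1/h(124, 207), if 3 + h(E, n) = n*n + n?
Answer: 1/43053 ≈ 2.3227e-5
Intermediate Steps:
h(E, n) = -3 + n + n**2 (h(E, n) = -3 + (n*n + n) = -3 + (n**2 + n) = -3 + (n + n**2) = -3 + n + n**2)
1/h(124, 207) = 1/(-3 + 207 + 207**2) = 1/(-3 + 207 + 42849) = 1/43053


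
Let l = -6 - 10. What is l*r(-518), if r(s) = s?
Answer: 8288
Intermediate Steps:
l = -16
l*r(-518) = -16*(-518) = 8288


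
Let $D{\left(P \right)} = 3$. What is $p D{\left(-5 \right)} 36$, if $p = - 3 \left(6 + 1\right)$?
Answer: $-2268$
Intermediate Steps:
$p = -21$ ($p = \left(-3\right) 7 = -21$)
$p D{\left(-5 \right)} 36 = \left(-21\right) 3 \cdot 36 = \left(-63\right) 36 = -2268$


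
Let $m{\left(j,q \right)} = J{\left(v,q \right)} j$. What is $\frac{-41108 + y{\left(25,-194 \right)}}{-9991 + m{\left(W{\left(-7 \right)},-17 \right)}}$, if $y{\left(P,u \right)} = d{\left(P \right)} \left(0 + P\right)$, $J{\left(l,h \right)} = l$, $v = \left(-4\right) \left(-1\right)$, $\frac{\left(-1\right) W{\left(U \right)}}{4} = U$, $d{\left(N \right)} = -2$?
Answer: $\frac{41158}{9879} \approx 4.1662$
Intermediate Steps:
$W{\left(U \right)} = - 4 U$
$v = 4$
$m{\left(j,q \right)} = 4 j$
$y{\left(P,u \right)} = - 2 P$ ($y{\left(P,u \right)} = - 2 \left(0 + P\right) = - 2 P$)
$\frac{-41108 + y{\left(25,-194 \right)}}{-9991 + m{\left(W{\left(-7 \right)},-17 \right)}} = \frac{-41108 - 50}{-9991 + 4 \left(\left(-4\right) \left(-7\right)\right)} = \frac{-41108 - 50}{-9991 + 4 \cdot 28} = - \frac{41158}{-9991 + 112} = - \frac{41158}{-9879} = \left(-41158\right) \left(- \frac{1}{9879}\right) = \frac{41158}{9879}$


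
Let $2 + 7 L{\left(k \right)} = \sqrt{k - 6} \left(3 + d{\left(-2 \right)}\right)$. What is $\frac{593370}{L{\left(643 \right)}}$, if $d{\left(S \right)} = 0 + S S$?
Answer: $\frac{2769060}{10403} + \frac{67841970 \sqrt{13}}{10403} \approx 23779.0$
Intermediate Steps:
$d{\left(S \right)} = S^{2}$ ($d{\left(S \right)} = 0 + S^{2} = S^{2}$)
$L{\left(k \right)} = - \frac{2}{7} + \sqrt{-6 + k}$ ($L{\left(k \right)} = - \frac{2}{7} + \frac{\sqrt{k - 6} \left(3 + \left(-2\right)^{2}\right)}{7} = - \frac{2}{7} + \frac{\sqrt{-6 + k} \left(3 + 4\right)}{7} = - \frac{2}{7} + \frac{\sqrt{-6 + k} 7}{7} = - \frac{2}{7} + \frac{7 \sqrt{-6 + k}}{7} = - \frac{2}{7} + \sqrt{-6 + k}$)
$\frac{593370}{L{\left(643 \right)}} = \frac{593370}{- \frac{2}{7} + \sqrt{-6 + 643}} = \frac{593370}{- \frac{2}{7} + \sqrt{637}} = \frac{593370}{- \frac{2}{7} + 7 \sqrt{13}}$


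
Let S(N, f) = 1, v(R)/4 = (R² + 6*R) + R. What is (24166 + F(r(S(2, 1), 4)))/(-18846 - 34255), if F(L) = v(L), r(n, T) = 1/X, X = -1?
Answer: -24142/53101 ≈ -0.45464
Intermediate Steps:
v(R) = 4*R² + 28*R (v(R) = 4*((R² + 6*R) + R) = 4*(R² + 7*R) = 4*R² + 28*R)
r(n, T) = -1 (r(n, T) = 1/(-1) = -1)
F(L) = 4*L*(7 + L)
(24166 + F(r(S(2, 1), 4)))/(-18846 - 34255) = (24166 + 4*(-1)*(7 - 1))/(-18846 - 34255) = (24166 + 4*(-1)*6)/(-53101) = (24166 - 24)*(-1/53101) = 24142*(-1/53101) = -24142/53101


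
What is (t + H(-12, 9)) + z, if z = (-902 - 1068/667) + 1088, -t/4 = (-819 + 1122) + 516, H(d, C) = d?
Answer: -2070102/667 ≈ -3103.6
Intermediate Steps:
t = -3276 (t = -4*((-819 + 1122) + 516) = -4*(303 + 516) = -4*819 = -3276)
z = 122994/667 (z = (-902 - 1068*1/667) + 1088 = (-902 - 1068/667) + 1088 = -602702/667 + 1088 = 122994/667 ≈ 184.40)
(t + H(-12, 9)) + z = (-3276 - 12) + 122994/667 = -3288 + 122994/667 = -2070102/667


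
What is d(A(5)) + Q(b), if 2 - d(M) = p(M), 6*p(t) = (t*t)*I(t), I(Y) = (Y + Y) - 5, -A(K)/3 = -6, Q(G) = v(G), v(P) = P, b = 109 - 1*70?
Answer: -1633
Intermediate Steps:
b = 39 (b = 109 - 70 = 39)
Q(G) = G
A(K) = 18 (A(K) = -3*(-6) = 18)
I(Y) = -5 + 2*Y (I(Y) = 2*Y - 5 = -5 + 2*Y)
p(t) = t²*(-5 + 2*t)/6 (p(t) = ((t*t)*(-5 + 2*t))/6 = (t²*(-5 + 2*t))/6 = t²*(-5 + 2*t)/6)
d(M) = 2 - M²*(-5 + 2*M)/6
d(A(5)) + Q(b) = (2 + (⅙)*18²*(5 - 2*18)) + 39 = (2 + (⅙)*324*(5 - 36)) + 39 = (2 + (⅙)*324*(-31)) + 39 = (2 - 1674) + 39 = -1672 + 39 = -1633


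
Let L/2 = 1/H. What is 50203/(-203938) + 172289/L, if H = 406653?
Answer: 3572067816041785/101969 ≈ 3.5031e+10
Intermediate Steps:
L = 2/406653 ≈ 4.9182e-6
50203/(-203938) + 172289/L = 50203/(-203938) + 172289/(2/406653) = 50203*(-1/203938) + 172289*(406653/2) = -50203/203938 + 70061838717/2 = 3572067816041785/101969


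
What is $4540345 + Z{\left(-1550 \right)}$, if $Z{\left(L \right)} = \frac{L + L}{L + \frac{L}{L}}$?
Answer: $\frac{7032997505}{1549} \approx 4.5403 \cdot 10^{6}$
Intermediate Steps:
$Z{\left(L \right)} = \frac{2 L}{1 + L}$ ($Z{\left(L \right)} = \frac{2 L}{L + 1} = \frac{2 L}{1 + L}$)
$4540345 + Z{\left(-1550 \right)} = 4540345 + 2 \left(-1550\right) \frac{1}{1 - 1550} = 4540345 + 2 \left(-1550\right) \frac{1}{-1549} = 4540345 + 2 \left(-1550\right) \left(- \frac{1}{1549}\right) = 4540345 + \frac{3100}{1549} = \frac{7032997505}{1549}$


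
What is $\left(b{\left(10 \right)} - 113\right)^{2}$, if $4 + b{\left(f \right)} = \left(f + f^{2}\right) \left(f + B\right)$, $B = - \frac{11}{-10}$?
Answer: $1218816$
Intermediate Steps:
$B = \frac{11}{10}$ ($B = \left(-11\right) \left(- \frac{1}{10}\right) = \frac{11}{10} \approx 1.1$)
$b{\left(f \right)} = -4 + \left(\frac{11}{10} + f\right) \left(f + f^{2}\right)$ ($b{\left(f \right)} = -4 + \left(f + f^{2}\right) \left(f + \frac{11}{10}\right) = -4 + \left(f + f^{2}\right) \left(\frac{11}{10} + f\right) = -4 + \left(\frac{11}{10} + f\right) \left(f + f^{2}\right)$)
$\left(b{\left(10 \right)} - 113\right)^{2} = \left(\left(-4 + 10^{3} + \frac{11}{10} \cdot 10 + \frac{21 \cdot 10^{2}}{10}\right) - 113\right)^{2} = \left(\left(-4 + 1000 + 11 + \frac{21}{10} \cdot 100\right) - 113\right)^{2} = \left(\left(-4 + 1000 + 11 + 210\right) - 113\right)^{2} = \left(1217 - 113\right)^{2} = 1104^{2} = 1218816$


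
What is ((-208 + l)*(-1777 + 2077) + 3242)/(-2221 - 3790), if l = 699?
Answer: -150542/6011 ≈ -25.044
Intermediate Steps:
((-208 + l)*(-1777 + 2077) + 3242)/(-2221 - 3790) = ((-208 + 699)*(-1777 + 2077) + 3242)/(-2221 - 3790) = (491*300 + 3242)/(-6011) = (147300 + 3242)*(-1/6011) = 150542*(-1/6011) = -150542/6011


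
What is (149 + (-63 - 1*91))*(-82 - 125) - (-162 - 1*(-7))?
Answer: 1190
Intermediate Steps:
(149 + (-63 - 1*91))*(-82 - 125) - (-162 - 1*(-7)) = (149 + (-63 - 91))*(-207) - (-162 + 7) = (149 - 154)*(-207) - 1*(-155) = -5*(-207) + 155 = 1035 + 155 = 1190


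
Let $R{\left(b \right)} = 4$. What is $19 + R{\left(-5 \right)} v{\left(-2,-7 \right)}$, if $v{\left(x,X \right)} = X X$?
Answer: $215$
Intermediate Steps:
$v{\left(x,X \right)} = X^{2}$
$19 + R{\left(-5 \right)} v{\left(-2,-7 \right)} = 19 + 4 \left(-7\right)^{2} = 19 + 4 \cdot 49 = 19 + 196 = 215$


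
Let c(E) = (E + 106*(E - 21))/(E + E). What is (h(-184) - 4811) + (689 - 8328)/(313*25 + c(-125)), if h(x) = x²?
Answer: 57270502545/1971851 ≈ 29044.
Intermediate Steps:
c(E) = (-2226 + 107*E)/(2*E) (c(E) = (E + 106*(-21 + E))/((2*E)) = (E + (-2226 + 106*E))*(1/(2*E)) = (-2226 + 107*E)*(1/(2*E)) = (-2226 + 107*E)/(2*E))
(h(-184) - 4811) + (689 - 8328)/(313*25 + c(-125)) = ((-184)² - 4811) + (689 - 8328)/(313*25 + (107/2 - 1113/(-125))) = (33856 - 4811) - 7639/(7825 + (107/2 - 1113*(-1/125))) = 29045 - 7639/(7825 + (107/2 + 1113/125)) = 29045 - 7639/(7825 + 15601/250) = 29045 - 7639/1971851/250 = 29045 - 7639*250/1971851 = 29045 - 1909750/1971851 = 57270502545/1971851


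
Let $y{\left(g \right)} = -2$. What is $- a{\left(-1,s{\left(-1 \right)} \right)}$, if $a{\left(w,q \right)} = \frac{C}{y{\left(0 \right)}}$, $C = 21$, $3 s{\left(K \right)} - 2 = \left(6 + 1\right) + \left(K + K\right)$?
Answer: $\frac{21}{2} \approx 10.5$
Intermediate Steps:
$s{\left(K \right)} = 3 + \frac{2 K}{3}$ ($s{\left(K \right)} = \frac{2}{3} + \frac{\left(6 + 1\right) + \left(K + K\right)}{3} = \frac{2}{3} + \frac{7 + 2 K}{3} = \frac{2}{3} + \left(\frac{7}{3} + \frac{2 K}{3}\right) = 3 + \frac{2 K}{3}$)
$a{\left(w,q \right)} = - \frac{21}{2}$ ($a{\left(w,q \right)} = \frac{21}{-2} = 21 \left(- \frac{1}{2}\right) = - \frac{21}{2}$)
$- a{\left(-1,s{\left(-1 \right)} \right)} = \left(-1\right) \left(- \frac{21}{2}\right) = \frac{21}{2}$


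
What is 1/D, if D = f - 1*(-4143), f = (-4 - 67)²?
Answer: 1/9184 ≈ 0.00010888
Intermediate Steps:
f = 5041 (f = (-71)² = 5041)
D = 9184 (D = 5041 - 1*(-4143) = 5041 + 4143 = 9184)
1/D = 1/9184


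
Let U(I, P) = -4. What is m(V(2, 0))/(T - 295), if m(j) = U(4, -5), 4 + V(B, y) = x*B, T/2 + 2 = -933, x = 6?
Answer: 4/2165 ≈ 0.0018476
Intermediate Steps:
T = -1870 (T = -4 + 2*(-933) = -4 - 1866 = -1870)
V(B, y) = -4 + 6*B
m(j) = -4
m(V(2, 0))/(T - 295) = -4/(-1870 - 295) = -4/(-2165) = -4*(-1/2165) = 4/2165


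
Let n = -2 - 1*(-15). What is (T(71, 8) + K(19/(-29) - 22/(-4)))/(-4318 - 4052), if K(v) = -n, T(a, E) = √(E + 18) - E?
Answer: 7/2790 - √26/8370 ≈ 0.0018998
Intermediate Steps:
n = 13 (n = -2 + 15 = 13)
T(a, E) = √(18 + E) - E
K(v) = -13 (K(v) = -1*13 = -13)
(T(71, 8) + K(19/(-29) - 22/(-4)))/(-4318 - 4052) = ((√(18 + 8) - 1*8) - 13)/(-4318 - 4052) = ((√26 - 8) - 13)/(-8370) = ((-8 + √26) - 13)*(-1/8370) = (-21 + √26)*(-1/8370) = 7/2790 - √26/8370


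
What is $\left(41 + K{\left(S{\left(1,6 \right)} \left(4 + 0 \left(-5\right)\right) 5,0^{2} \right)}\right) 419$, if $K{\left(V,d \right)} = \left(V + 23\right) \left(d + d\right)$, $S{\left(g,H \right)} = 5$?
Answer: $17179$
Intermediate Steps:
$K{\left(V,d \right)} = 2 d \left(23 + V\right)$ ($K{\left(V,d \right)} = \left(23 + V\right) 2 d = 2 d \left(23 + V\right)$)
$\left(41 + K{\left(S{\left(1,6 \right)} \left(4 + 0 \left(-5\right)\right) 5,0^{2} \right)}\right) 419 = \left(41 + 2 \cdot 0^{2} \left(23 + 5 \left(4 + 0 \left(-5\right)\right) 5\right)\right) 419 = \left(41 + 2 \cdot 0 \left(23 + 5 \left(4 + 0\right) 5\right)\right) 419 = \left(41 + 2 \cdot 0 \left(23 + 5 \cdot 4 \cdot 5\right)\right) 419 = \left(41 + 2 \cdot 0 \left(23 + 20 \cdot 5\right)\right) 419 = \left(41 + 2 \cdot 0 \left(23 + 100\right)\right) 419 = \left(41 + 2 \cdot 0 \cdot 123\right) 419 = \left(41 + 0\right) 419 = 41 \cdot 419 = 17179$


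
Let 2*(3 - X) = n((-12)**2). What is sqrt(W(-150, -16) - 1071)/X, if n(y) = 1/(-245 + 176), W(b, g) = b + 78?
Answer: 414*I*sqrt(127)/415 ≈ 11.242*I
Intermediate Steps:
W(b, g) = 78 + b
n(y) = -1/69 (n(y) = 1/(-69) = -1/69)
X = 415/138 (X = 3 - 1/2*(-1/69) = 3 + 1/138 = 415/138 ≈ 3.0072)
sqrt(W(-150, -16) - 1071)/X = sqrt((78 - 150) - 1071)/(415/138) = sqrt(-72 - 1071)*(138/415) = sqrt(-1143)*(138/415) = (3*I*sqrt(127))*(138/415) = 414*I*sqrt(127)/415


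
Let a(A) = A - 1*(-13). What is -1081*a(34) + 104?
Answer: -50703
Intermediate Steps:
a(A) = 13 + A (a(A) = A + 13 = 13 + A)
-1081*a(34) + 104 = -1081*(13 + 34) + 104 = -1081*47 + 104 = -50807 + 104 = -50703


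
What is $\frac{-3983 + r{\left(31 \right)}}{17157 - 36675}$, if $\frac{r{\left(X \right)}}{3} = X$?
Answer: $\frac{1945}{9759} \approx 0.1993$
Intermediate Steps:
$r{\left(X \right)} = 3 X$
$\frac{-3983 + r{\left(31 \right)}}{17157 - 36675} = \frac{-3983 + 3 \cdot 31}{17157 - 36675} = \frac{-3983 + 93}{-19518} = \left(-3890\right) \left(- \frac{1}{19518}\right) = \frac{1945}{9759}$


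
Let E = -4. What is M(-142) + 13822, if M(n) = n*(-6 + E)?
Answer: 15242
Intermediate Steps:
M(n) = -10*n (M(n) = n*(-6 - 4) = n*(-10) = -10*n)
M(-142) + 13822 = -10*(-142) + 13822 = 1420 + 13822 = 15242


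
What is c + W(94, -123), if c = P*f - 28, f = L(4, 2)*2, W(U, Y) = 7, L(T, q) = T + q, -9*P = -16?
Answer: 1/3 ≈ 0.33333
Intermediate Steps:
P = 16/9 (P = -1/9*(-16) = 16/9 ≈ 1.7778)
f = 12 (f = (4 + 2)*2 = 6*2 = 12)
c = -20/3 (c = (16/9)*12 - 28 = 64/3 - 28 = -20/3 ≈ -6.6667)
c + W(94, -123) = -20/3 + 7 = 1/3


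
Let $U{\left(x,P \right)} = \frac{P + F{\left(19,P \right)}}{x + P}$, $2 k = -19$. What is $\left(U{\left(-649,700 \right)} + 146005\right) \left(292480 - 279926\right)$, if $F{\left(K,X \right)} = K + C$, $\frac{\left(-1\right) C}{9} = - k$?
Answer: $\frac{93488238229}{51} \approx 1.8331 \cdot 10^{9}$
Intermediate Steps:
$k = - \frac{19}{2}$ ($k = \frac{1}{2} \left(-19\right) = - \frac{19}{2} \approx -9.5$)
$C = - \frac{171}{2}$ ($C = - 9 \left(\left(-1\right) \left(- \frac{19}{2}\right)\right) = \left(-9\right) \frac{19}{2} = - \frac{171}{2} \approx -85.5$)
$F{\left(K,X \right)} = - \frac{171}{2} + K$ ($F{\left(K,X \right)} = K - \frac{171}{2} = - \frac{171}{2} + K$)
$U{\left(x,P \right)} = \frac{- \frac{133}{2} + P}{P + x}$ ($U{\left(x,P \right)} = \frac{P + \left(- \frac{171}{2} + 19\right)}{x + P} = \frac{P - \frac{133}{2}}{P + x} = \frac{- \frac{133}{2} + P}{P + x}$)
$\left(U{\left(-649,700 \right)} + 146005\right) \left(292480 - 279926\right) = \left(\frac{- \frac{133}{2} + 700}{700 - 649} + 146005\right) \left(292480 - 279926\right) = \left(\frac{1}{51} \cdot \frac{1267}{2} + 146005\right) 12554 = \left(\frac{1267}{102} + 146005\right) 12554 = \frac{14893777}{102} \cdot 12554 = \frac{93488238229}{51}$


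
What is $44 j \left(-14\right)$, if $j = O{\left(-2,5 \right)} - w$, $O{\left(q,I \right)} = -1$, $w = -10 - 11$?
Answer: $-12320$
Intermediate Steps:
$w = -21$
$j = 20$ ($j = -1 - -21 = -1 + 21 = 20$)
$44 j \left(-14\right) = 44 \cdot 20 \left(-14\right) = 880 \left(-14\right) = -12320$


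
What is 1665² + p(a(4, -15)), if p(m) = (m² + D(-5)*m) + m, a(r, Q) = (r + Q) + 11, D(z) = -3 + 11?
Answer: 2772225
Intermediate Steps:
D(z) = 8
a(r, Q) = 11 + Q + r (a(r, Q) = (Q + r) + 11 = 11 + Q + r)
p(m) = m² + 9*m (p(m) = (m² + 8*m) + m = m² + 9*m)
1665² + p(a(4, -15)) = 1665² + (11 - 15 + 4)*(9 + (11 - 15 + 4)) = 2772225 + 0*(9 + 0) = 2772225 + 0*9 = 2772225 + 0 = 2772225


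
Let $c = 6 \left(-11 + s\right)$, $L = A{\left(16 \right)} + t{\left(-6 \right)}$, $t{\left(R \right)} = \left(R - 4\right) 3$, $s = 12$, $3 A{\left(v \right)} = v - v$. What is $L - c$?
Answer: $-36$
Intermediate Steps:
$A{\left(v \right)} = 0$ ($A{\left(v \right)} = \frac{v - v}{3} = \frac{1}{3} \cdot 0 = 0$)
$t{\left(R \right)} = -12 + 3 R$ ($t{\left(R \right)} = \left(-4 + R\right) 3 = -12 + 3 R$)
$L = -30$ ($L = 0 + \left(-12 + 3 \left(-6\right)\right) = 0 - 30 = -30$)
$c = 6$ ($c = 6 \left(-11 + 12\right) = 6 \cdot 1 = 6$)
$L - c = -30 - 6 = -36$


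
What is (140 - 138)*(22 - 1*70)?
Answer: -96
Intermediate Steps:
(140 - 138)*(22 - 1*70) = 2*(22 - 70) = 2*(-48) = -96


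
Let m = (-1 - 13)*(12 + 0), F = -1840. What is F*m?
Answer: 309120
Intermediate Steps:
m = -168 (m = -14*12 = -168)
F*m = -1840*(-168) = 309120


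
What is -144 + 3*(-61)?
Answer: -327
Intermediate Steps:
-144 + 3*(-61) = -144 - 183 = -327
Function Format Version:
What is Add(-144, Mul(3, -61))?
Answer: -327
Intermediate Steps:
Add(-144, Mul(3, -61)) = Add(-144, -183) = -327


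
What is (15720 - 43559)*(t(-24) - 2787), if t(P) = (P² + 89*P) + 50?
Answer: 119624183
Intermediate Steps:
t(P) = 50 + P² + 89*P
(15720 - 43559)*(t(-24) - 2787) = (15720 - 43559)*((50 + (-24)² + 89*(-24)) - 2787) = -27839*((50 + 576 - 2136) - 2787) = -27839*(-1510 - 2787) = -27839*(-4297) = 119624183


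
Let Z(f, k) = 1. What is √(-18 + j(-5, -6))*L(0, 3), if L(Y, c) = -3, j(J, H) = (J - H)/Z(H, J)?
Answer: -3*I*√17 ≈ -12.369*I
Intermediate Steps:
j(J, H) = J - H (j(J, H) = (J - H)/1 = (J - H)*1 = J - H)
√(-18 + j(-5, -6))*L(0, 3) = √(-18 + (-5 - 1*(-6)))*(-3) = √(-18 + (-5 + 6))*(-3) = √(-18 + 1)*(-3) = √(-17)*(-3) = (I*√17)*(-3) = -3*I*√17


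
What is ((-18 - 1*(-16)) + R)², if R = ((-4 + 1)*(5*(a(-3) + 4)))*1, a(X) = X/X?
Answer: 5929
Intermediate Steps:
a(X) = 1
R = -75 (R = ((-4 + 1)*(5*(1 + 4)))*1 = -15*5*1 = -3*25*1 = -75*1 = -75)
((-18 - 1*(-16)) + R)² = ((-18 - 1*(-16)) - 75)² = ((-18 + 16) - 75)² = (-2 - 75)² = (-77)² = 5929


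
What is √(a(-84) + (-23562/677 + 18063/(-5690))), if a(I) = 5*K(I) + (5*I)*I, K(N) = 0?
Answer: 3*√58105892719009330/3852130 ≈ 187.73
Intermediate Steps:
a(I) = 5*I² (a(I) = 5*0 + (5*I)*I = 0 + 5*I² = 5*I²)
√(a(-84) + (-23562/677 + 18063/(-5690))) = √(5*(-84)² + (-23562/677 + 18063/(-5690))) = √(5*7056 + (-23562*1/677 + 18063*(-1/5690))) = √(35280 + (-23562/677 - 18063/5690)) = √(35280 - 146296431/3852130) = √(135756849969/3852130) = 3*√58105892719009330/3852130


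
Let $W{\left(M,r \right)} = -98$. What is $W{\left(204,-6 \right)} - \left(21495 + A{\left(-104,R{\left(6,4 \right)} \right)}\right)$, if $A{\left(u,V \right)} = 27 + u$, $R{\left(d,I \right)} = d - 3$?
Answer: $-21516$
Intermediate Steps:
$R{\left(d,I \right)} = -3 + d$
$W{\left(204,-6 \right)} - \left(21495 + A{\left(-104,R{\left(6,4 \right)} \right)}\right) = -98 - \left(21495 + \left(27 - 104\right)\right) = -98 - \left(21495 - 77\right) = -98 - 21418 = -21516$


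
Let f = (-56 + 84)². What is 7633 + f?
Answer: 8417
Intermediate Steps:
f = 784 (f = 28² = 784)
7633 + f = 7633 + 784 = 8417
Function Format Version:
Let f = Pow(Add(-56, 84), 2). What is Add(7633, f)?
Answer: 8417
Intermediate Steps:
f = 784 (f = Pow(28, 2) = 784)
Add(7633, f) = Add(7633, 784) = 8417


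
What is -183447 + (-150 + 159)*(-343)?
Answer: -186534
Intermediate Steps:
-183447 + (-150 + 159)*(-343) = -183447 + 9*(-343) = -183447 - 3087 = -186534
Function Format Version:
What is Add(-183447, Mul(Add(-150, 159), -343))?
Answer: -186534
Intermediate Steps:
Add(-183447, Mul(Add(-150, 159), -343)) = Add(-183447, Mul(9, -343)) = Add(-183447, -3087) = -186534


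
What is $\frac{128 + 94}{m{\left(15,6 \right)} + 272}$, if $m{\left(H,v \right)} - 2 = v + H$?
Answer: $\frac{222}{295} \approx 0.75254$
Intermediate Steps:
$m{\left(H,v \right)} = 2 + H + v$ ($m{\left(H,v \right)} = 2 + \left(v + H\right) = 2 + \left(H + v\right) = 2 + H + v$)
$\frac{128 + 94}{m{\left(15,6 \right)} + 272} = \frac{128 + 94}{\left(2 + 15 + 6\right) + 272} = \frac{222}{23 + 272} = \frac{222}{295}$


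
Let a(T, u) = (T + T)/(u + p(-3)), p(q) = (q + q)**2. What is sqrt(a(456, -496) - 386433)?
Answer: I*sqrt(5110602645)/115 ≈ 621.64*I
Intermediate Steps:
p(q) = 4*q**2 (p(q) = (2*q)**2 = 4*q**2)
a(T, u) = 2*T/(36 + u) (a(T, u) = (T + T)/(u + 4*(-3)**2) = (2*T)/(u + 4*9) = (2*T)/(u + 36) = (2*T)/(36 + u) = 2*T/(36 + u))
sqrt(a(456, -496) - 386433) = sqrt(2*456/(36 - 496) - 386433) = sqrt(2*456/(-460) - 386433) = sqrt(2*456*(-1/460) - 386433) = sqrt(-228/115 - 386433) = sqrt(-44440023/115) = I*sqrt(5110602645)/115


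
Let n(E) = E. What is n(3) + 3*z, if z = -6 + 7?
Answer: 6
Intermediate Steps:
z = 1
n(3) + 3*z = 3 + 3*1 = 3 + 3 = 6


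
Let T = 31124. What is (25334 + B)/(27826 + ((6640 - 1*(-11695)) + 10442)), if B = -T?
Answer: -5790/56603 ≈ -0.10229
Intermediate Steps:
B = -31124 (B = -1*31124 = -31124)
(25334 + B)/(27826 + ((6640 - 1*(-11695)) + 10442)) = (25334 - 31124)/(27826 + ((6640 - 1*(-11695)) + 10442)) = -5790/(27826 + ((6640 + 11695) + 10442)) = -5790/(27826 + (18335 + 10442)) = -5790/(27826 + 28777) = -5790/56603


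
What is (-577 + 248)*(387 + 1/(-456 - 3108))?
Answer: -453778843/3564 ≈ -1.2732e+5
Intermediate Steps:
(-577 + 248)*(387 + 1/(-456 - 3108)) = -329*(387 + 1/(-3564)) = -329*(387 - 1/3564) = -329*1379267/3564 = -453778843/3564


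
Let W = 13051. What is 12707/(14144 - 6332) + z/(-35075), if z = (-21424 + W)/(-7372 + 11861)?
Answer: 2000803844101/1230012485100 ≈ 1.6267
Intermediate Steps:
z = -8373/4489 (z = (-21424 + 13051)/(-7372 + 11861) = -8373/4489 ≈ -1.8652)
12707/(14144 - 6332) + z/(-35075) = 12707/(14144 - 6332) - 8373/4489/(-35075) = 12707/7812 - 8373/4489*(-1/35075) = 12707*(1/7812) + 8373/157451675 = 12707/7812 + 8373/157451675 = 2000803844101/1230012485100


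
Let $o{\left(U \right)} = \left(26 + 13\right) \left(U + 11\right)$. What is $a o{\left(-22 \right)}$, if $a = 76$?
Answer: $-32604$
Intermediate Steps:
$o{\left(U \right)} = 429 + 39 U$ ($o{\left(U \right)} = 39 \left(11 + U\right) = 429 + 39 U$)
$a o{\left(-22 \right)} = 76 \left(429 + 39 \left(-22\right)\right) = 76 \left(429 - 858\right) = 76 \left(-429\right) = -32604$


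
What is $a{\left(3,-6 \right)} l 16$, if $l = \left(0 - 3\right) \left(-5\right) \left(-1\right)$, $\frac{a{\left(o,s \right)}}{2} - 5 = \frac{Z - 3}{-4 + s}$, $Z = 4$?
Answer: $-2352$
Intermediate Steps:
$a{\left(o,s \right)} = 10 + \frac{2}{-4 + s}$ ($a{\left(o,s \right)} = 10 + 2 \frac{4 - 3}{-4 + s} = 10 + 2 \cdot 1 \frac{1}{-4 + s} = 10 + \frac{2}{-4 + s}$)
$l = -15$ ($l = \left(-3\right) \left(-5\right) \left(-1\right) = 15 \left(-1\right) = -15$)
$a{\left(3,-6 \right)} l 16 = \frac{2 \left(-19 + 5 \left(-6\right)\right)}{-4 - 6} \left(-15\right) 16 = \frac{2 \left(-19 - 30\right)}{-10} \left(-15\right) 16 = 2 \left(- \frac{1}{10}\right) \left(-49\right) \left(-15\right) 16 = \frac{49}{5} \left(-15\right) 16 = \left(-147\right) 16 = -2352$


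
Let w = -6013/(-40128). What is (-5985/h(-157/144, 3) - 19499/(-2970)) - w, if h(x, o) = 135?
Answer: -68470553/1805760 ≈ -37.918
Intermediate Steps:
w = 6013/40128 (w = -6013*(-1/40128) = 6013/40128 ≈ 0.14985)
(-5985/h(-157/144, 3) - 19499/(-2970)) - w = (-5985/135 - 19499/(-2970)) - 1*6013/40128 = (-5985*1/135 - 19499*(-1/2970)) - 6013/40128 = (-133/3 + 19499/2970) - 6013/40128 = -112171/2970 - 6013/40128 = -68470553/1805760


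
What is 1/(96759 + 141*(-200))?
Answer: 1/68559 ≈ 1.4586e-5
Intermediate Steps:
1/(96759 + 141*(-200)) = 1/(96759 - 28200) = 1/68559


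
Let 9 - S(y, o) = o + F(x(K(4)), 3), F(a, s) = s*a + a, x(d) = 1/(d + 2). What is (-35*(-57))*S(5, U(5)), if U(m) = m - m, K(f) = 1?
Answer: 15295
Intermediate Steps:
U(m) = 0
x(d) = 1/(2 + d)
F(a, s) = a + a*s (F(a, s) = a*s + a = a + a*s)
S(y, o) = 23/3 - o (S(y, o) = 9 - (o + (1 + 3)/(2 + 1)) = 9 - (o + 4/3) = 9 - (4/3 + o) = 9 + (-4/3 - o) = 23/3 - o)
(-35*(-57))*S(5, U(5)) = (-35*(-57))*(23/3 - 1*0) = 1995*(23/3 + 0) = 1995*(23/3) = 15295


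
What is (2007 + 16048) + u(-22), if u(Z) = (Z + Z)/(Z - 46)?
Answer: 306946/17 ≈ 18056.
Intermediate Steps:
u(Z) = 2*Z/(-46 + Z) (u(Z) = (2*Z)/(-46 + Z) = 2*Z/(-46 + Z))
(2007 + 16048) + u(-22) = (2007 + 16048) + 2*(-22)/(-46 - 22) = 18055 + 2*(-22)/(-68) = 18055 + 2*(-22)*(-1/68) = 18055 + 11/17 = 306946/17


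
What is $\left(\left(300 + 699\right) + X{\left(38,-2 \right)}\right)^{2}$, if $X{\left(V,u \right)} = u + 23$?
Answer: $1040400$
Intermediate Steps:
$X{\left(V,u \right)} = 23 + u$
$\left(\left(300 + 699\right) + X{\left(38,-2 \right)}\right)^{2} = \left(\left(300 + 699\right) + \left(23 - 2\right)\right)^{2} = \left(999 + 21\right)^{2} = 1020^{2} = 1040400$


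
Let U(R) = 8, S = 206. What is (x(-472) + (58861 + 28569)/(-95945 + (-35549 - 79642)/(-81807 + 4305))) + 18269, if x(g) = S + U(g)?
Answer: 45809792613419/2478604733 ≈ 18482.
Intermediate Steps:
x(g) = 214 (x(g) = 206 + 8 = 214)
(x(-472) + (58861 + 28569)/(-95945 + (-35549 - 79642)/(-81807 + 4305))) + 18269 = (214 + (58861 + 28569)/(-95945 + (-35549 - 79642)/(-81807 + 4305))) + 18269 = (214 + 87430/(-95945 - 115191/(-77502))) + 18269 = (214 + 87430/(-95945 - 115191*(-1/77502))) + 18269 = (214 + 87430/(-95945 + 38397/25834)) + 18269 = (214 + 87430/(-2478604733/25834)) + 18269 = (214 + 87430*(-25834/2478604733)) + 18269 = (214 - 2258666620/2478604733) + 18269 = 528162746242/2478604733 + 18269 = 45809792613419/2478604733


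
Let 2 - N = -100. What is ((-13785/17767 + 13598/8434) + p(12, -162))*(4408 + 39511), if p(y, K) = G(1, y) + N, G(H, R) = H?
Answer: 341680188782895/74923439 ≈ 4.5604e+6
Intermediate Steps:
N = 102 (N = 2 - 1*(-100) = 2 + 100 = 102)
p(y, K) = 103 (p(y, K) = 1 + 102 = 103)
((-13785/17767 + 13598/8434) + p(12, -162))*(4408 + 39511) = ((-13785/17767 + 13598/8434) + 103)*(4408 + 39511) = ((-13785*1/17767 + 13598*(1/8434)) + 103)*43919 = ((-13785/17767 + 6799/4217) + 103)*43919 = (62666488/74923439 + 103)*43919 = (7779780705/74923439)*43919 = 341680188782895/74923439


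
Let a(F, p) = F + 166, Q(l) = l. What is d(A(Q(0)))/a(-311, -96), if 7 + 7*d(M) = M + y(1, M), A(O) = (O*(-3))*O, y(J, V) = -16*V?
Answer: 1/145 ≈ 0.0068966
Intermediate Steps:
a(F, p) = 166 + F
A(O) = -3*O**2 (A(O) = (-3*O)*O = -3*O**2)
d(M) = -1 - 15*M/7 (d(M) = -1 + (M - 16*M)/7 = -1 + (-15*M)/7 = -1 - 15*M/7)
d(A(Q(0)))/a(-311, -96) = (-1 - (-45)*0**2/7)/(166 - 311) = (-1 - (-45)*0/7)/(-145) = (-1 - 15/7*0)*(-1/145) = (-1 + 0)*(-1/145) = -1*(-1/145) = 1/145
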